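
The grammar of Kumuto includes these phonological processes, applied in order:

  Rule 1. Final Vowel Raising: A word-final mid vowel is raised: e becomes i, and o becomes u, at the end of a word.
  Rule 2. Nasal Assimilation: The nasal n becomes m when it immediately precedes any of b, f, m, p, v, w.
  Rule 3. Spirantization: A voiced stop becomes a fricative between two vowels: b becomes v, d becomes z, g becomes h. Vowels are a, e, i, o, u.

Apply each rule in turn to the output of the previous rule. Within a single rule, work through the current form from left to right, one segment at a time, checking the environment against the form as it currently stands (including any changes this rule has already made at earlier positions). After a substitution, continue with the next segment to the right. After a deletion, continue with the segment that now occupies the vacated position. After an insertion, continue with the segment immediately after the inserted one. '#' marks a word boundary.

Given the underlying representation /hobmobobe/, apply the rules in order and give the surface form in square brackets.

Rule 1 Final Vowel Raising: [hobmobobe] → [hobmobobi]
Rule 2 Nasal Assimilation: no change — [hobmobobi]
Rule 3 Spirantization: [hobmobobi] → [hobmovovi]

[hobmovovi]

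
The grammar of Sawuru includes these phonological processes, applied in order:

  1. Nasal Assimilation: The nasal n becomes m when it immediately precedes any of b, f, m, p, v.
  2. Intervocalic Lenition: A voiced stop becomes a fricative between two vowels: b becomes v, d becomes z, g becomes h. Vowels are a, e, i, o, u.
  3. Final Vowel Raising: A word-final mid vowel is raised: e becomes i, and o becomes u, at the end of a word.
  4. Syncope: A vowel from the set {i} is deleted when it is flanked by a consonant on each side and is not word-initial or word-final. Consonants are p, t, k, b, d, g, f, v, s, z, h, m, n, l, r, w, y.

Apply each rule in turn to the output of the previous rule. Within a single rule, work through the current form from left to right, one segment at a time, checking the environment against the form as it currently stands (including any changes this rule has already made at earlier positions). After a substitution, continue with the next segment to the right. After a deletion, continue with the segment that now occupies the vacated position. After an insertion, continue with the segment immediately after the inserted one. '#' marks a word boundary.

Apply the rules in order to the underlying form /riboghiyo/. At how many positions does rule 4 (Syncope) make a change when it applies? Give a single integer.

2

1 Nasal Assimilation: no change — [riboghiyo]
2 Intervocalic Lenition: [riboghiyo] → [rivoghiyo]
3 Final Vowel Raising: [rivoghiyo] → [rivoghiyu]
4 Syncope: [rivoghiyu] → [rvoghyu]
Rule 4 changed 2 position(s).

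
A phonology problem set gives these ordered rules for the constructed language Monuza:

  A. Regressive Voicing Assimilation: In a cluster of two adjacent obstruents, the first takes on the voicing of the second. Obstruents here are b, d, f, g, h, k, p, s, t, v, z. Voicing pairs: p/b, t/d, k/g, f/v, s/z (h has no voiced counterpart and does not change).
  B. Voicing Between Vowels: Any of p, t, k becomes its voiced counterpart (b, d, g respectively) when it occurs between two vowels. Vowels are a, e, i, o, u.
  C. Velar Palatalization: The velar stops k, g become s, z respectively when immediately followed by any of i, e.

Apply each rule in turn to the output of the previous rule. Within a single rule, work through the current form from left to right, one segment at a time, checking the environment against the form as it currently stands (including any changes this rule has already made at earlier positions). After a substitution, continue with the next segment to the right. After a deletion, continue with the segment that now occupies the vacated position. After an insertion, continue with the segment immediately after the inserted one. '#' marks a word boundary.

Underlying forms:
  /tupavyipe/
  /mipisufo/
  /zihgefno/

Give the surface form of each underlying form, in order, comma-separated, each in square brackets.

/tupavyipe/:
  A Regressive Voicing Assimilation: no change — [tupavyipe]
  B Voicing Between Vowels: [tupavyipe] → [tubavyibe]
  C Velar Palatalization: no change — [tubavyibe]
/mipisufo/:
  A Regressive Voicing Assimilation: no change — [mipisufo]
  B Voicing Between Vowels: [mipisufo] → [mibisufo]
  C Velar Palatalization: no change — [mibisufo]
/zihgefno/:
  A Regressive Voicing Assimilation: no change — [zihgefno]
  B Voicing Between Vowels: no change — [zihgefno]
  C Velar Palatalization: [zihgefno] → [zihzefno]

[tubavyibe], [mibisufo], [zihzefno]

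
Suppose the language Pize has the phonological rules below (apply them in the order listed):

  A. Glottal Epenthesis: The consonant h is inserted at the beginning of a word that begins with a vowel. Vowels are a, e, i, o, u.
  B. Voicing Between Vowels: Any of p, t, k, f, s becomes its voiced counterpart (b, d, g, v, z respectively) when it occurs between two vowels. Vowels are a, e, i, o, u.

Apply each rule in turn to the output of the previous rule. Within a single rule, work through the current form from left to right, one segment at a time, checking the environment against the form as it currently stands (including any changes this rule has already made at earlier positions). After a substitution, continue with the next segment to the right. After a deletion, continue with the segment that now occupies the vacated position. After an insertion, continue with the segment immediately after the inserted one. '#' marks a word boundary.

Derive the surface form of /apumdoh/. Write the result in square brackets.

[habumdoh]

A Glottal Epenthesis: [apumdoh] → [hapumdoh]
B Voicing Between Vowels: [hapumdoh] → [habumdoh]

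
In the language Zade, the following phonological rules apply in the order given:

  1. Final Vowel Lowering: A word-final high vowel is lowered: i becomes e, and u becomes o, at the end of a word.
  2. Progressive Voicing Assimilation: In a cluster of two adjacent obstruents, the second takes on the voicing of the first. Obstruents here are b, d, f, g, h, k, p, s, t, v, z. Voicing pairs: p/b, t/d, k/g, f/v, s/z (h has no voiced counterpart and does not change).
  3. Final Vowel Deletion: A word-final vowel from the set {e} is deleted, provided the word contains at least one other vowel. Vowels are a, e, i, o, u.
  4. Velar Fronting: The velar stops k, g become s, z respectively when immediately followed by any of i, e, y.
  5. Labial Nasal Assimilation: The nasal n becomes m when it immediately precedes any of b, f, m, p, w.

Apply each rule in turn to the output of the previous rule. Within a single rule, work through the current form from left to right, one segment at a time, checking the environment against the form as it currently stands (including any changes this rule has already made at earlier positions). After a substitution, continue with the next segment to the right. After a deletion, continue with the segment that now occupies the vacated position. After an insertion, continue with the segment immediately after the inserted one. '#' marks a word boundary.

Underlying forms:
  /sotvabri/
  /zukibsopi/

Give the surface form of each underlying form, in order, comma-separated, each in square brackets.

[sotfabr], [zusibzop]

/sotvabri/:
  1 Final Vowel Lowering: [sotvabri] → [sotvabre]
  2 Progressive Voicing Assimilation: [sotvabre] → [sotfabre]
  3 Final Vowel Deletion: [sotfabre] → [sotfabr]
  4 Velar Fronting: no change — [sotfabr]
  5 Labial Nasal Assimilation: no change — [sotfabr]
/zukibsopi/:
  1 Final Vowel Lowering: [zukibsopi] → [zukibsope]
  2 Progressive Voicing Assimilation: [zukibsope] → [zukibzope]
  3 Final Vowel Deletion: [zukibzope] → [zukibzop]
  4 Velar Fronting: [zukibzop] → [zusibzop]
  5 Labial Nasal Assimilation: no change — [zusibzop]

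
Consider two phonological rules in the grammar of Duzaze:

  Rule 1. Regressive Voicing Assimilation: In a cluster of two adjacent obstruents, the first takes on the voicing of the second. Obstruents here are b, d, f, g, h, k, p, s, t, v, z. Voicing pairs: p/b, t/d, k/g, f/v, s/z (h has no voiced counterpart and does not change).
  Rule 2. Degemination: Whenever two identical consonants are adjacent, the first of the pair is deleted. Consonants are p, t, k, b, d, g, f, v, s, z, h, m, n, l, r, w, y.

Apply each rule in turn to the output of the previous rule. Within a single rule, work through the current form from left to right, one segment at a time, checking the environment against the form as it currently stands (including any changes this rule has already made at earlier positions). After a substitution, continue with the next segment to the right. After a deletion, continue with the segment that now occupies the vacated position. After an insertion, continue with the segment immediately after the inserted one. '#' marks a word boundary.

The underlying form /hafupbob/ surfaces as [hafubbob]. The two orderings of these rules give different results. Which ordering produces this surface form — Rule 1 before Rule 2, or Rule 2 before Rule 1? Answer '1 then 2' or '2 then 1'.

Order 1 then 2:
  1 Regressive Voicing Assimilation: [hafupbob] → [hafubbob]
  2 Degemination: [hafubbob] → [hafubob]
  result: [hafubob]
Order 2 then 1:
  2 Degemination: no change — [hafupbob]
  1 Regressive Voicing Assimilation: [hafupbob] → [hafubbob]
  result: [hafubbob]

2 then 1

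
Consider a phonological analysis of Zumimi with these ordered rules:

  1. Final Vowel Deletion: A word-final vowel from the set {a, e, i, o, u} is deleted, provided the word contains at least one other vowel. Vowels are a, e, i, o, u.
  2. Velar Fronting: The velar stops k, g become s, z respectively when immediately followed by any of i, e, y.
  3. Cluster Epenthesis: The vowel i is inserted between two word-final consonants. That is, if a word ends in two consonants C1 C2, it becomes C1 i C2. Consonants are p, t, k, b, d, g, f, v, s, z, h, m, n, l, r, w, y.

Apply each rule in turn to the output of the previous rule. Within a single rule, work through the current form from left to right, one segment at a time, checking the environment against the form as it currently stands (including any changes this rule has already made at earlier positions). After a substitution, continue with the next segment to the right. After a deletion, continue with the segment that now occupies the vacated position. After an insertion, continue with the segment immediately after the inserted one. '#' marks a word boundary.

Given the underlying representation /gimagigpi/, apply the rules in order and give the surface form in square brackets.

1 Final Vowel Deletion: [gimagigpi] → [gimagigp]
2 Velar Fronting: [gimagigp] → [zimazigp]
3 Cluster Epenthesis: [zimazigp] → [zimazigip]

[zimazigip]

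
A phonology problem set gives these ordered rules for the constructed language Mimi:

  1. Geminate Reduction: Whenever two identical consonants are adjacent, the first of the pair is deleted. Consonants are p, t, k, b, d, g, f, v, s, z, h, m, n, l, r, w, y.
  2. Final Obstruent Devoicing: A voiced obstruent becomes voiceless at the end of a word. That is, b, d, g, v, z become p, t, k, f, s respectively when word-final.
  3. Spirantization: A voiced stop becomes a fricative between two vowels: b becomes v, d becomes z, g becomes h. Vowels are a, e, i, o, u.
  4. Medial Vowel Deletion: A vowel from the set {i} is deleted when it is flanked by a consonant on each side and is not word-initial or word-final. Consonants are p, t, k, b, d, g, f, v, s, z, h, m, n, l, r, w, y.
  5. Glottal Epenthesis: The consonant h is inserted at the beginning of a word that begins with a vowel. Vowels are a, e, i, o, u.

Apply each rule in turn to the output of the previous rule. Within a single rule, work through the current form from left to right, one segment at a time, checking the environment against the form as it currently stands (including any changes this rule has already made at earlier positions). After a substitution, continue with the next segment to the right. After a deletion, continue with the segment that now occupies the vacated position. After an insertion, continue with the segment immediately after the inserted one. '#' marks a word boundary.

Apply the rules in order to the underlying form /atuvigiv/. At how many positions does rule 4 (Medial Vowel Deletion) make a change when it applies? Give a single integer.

1 Geminate Reduction: no change — [atuvigiv]
2 Final Obstruent Devoicing: [atuvigiv] → [atuvigif]
3 Spirantization: [atuvigif] → [atuvihif]
4 Medial Vowel Deletion: [atuvihif] → [atuvhf]
5 Glottal Epenthesis: [atuvhf] → [hatuvhf]
Rule 4 changed 2 position(s).

2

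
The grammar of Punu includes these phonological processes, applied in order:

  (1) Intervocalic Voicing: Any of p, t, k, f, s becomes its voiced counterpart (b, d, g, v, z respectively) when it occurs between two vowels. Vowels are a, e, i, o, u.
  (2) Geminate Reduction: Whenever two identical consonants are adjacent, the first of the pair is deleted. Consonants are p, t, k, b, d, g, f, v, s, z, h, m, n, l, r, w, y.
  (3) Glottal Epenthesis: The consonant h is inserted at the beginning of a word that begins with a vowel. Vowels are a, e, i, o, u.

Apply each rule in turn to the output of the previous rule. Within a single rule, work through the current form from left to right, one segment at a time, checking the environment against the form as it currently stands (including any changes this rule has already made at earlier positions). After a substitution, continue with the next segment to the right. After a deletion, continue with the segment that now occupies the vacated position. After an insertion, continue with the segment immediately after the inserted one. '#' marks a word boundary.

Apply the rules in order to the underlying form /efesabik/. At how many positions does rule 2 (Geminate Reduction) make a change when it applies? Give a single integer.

(1) Intervocalic Voicing: [efesabik] → [evezabik]
(2) Geminate Reduction: no change — [evezabik]
(3) Glottal Epenthesis: [evezabik] → [hevezabik]
Rule 2 changed 0 position(s).

0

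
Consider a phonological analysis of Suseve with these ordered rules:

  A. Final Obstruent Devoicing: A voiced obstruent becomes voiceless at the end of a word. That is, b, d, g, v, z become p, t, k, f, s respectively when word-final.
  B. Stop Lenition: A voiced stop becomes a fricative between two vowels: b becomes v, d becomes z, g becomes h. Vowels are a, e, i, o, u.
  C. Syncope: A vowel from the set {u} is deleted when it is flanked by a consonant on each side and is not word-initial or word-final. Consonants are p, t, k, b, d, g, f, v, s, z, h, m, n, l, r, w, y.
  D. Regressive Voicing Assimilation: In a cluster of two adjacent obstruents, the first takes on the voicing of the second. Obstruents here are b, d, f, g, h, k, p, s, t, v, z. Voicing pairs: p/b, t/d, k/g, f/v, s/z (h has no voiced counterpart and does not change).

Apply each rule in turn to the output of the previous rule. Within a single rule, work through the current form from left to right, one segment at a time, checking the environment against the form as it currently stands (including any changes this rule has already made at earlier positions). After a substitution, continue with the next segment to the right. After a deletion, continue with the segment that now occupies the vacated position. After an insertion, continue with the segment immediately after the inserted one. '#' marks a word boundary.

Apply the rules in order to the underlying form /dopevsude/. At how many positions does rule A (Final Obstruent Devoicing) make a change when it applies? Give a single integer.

0

A Final Obstruent Devoicing: no change — [dopevsude]
B Stop Lenition: [dopevsude] → [dopevsuze]
C Syncope: [dopevsuze] → [dopevsze]
D Regressive Voicing Assimilation: [dopevsze] → [dopefzze]
Rule A changed 0 position(s).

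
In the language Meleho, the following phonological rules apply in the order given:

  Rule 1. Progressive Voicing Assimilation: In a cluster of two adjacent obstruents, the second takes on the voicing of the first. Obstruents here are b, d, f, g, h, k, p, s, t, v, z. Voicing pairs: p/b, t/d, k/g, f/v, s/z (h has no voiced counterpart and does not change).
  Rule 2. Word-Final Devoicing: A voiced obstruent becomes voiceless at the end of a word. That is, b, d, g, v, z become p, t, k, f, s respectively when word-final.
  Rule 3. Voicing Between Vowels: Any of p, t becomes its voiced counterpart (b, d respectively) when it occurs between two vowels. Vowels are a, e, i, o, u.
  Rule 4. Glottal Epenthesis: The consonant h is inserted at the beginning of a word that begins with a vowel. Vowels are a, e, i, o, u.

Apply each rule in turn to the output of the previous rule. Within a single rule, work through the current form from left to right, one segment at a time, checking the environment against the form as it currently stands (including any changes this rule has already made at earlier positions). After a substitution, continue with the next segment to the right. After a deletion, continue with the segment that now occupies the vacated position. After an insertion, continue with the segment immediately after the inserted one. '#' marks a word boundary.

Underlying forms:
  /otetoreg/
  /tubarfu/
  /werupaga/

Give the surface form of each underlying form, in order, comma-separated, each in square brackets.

/otetoreg/:
  Rule 1 Progressive Voicing Assimilation: no change — [otetoreg]
  Rule 2 Word-Final Devoicing: [otetoreg] → [otetorek]
  Rule 3 Voicing Between Vowels: [otetorek] → [odedorek]
  Rule 4 Glottal Epenthesis: [odedorek] → [hodedorek]
/tubarfu/:
  Rule 1 Progressive Voicing Assimilation: no change — [tubarfu]
  Rule 2 Word-Final Devoicing: no change — [tubarfu]
  Rule 3 Voicing Between Vowels: no change — [tubarfu]
  Rule 4 Glottal Epenthesis: no change — [tubarfu]
/werupaga/:
  Rule 1 Progressive Voicing Assimilation: no change — [werupaga]
  Rule 2 Word-Final Devoicing: no change — [werupaga]
  Rule 3 Voicing Between Vowels: [werupaga] → [werubaga]
  Rule 4 Glottal Epenthesis: no change — [werubaga]

[hodedorek], [tubarfu], [werubaga]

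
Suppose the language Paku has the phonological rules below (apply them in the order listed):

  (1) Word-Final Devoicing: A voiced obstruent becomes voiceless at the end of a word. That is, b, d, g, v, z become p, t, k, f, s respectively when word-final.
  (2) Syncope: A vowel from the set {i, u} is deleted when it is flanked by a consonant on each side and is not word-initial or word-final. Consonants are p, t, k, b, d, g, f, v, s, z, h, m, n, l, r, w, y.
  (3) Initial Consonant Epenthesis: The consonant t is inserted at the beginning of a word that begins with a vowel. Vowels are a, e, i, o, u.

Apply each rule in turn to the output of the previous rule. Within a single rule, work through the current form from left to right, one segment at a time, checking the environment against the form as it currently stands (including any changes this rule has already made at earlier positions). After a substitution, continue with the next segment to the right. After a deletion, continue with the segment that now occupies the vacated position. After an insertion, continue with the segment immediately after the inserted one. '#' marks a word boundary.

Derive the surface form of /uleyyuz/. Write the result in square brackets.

(1) Word-Final Devoicing: [uleyyuz] → [uleyyus]
(2) Syncope: [uleyyus] → [uleyys]
(3) Initial Consonant Epenthesis: [uleyys] → [tuleyys]

[tuleyys]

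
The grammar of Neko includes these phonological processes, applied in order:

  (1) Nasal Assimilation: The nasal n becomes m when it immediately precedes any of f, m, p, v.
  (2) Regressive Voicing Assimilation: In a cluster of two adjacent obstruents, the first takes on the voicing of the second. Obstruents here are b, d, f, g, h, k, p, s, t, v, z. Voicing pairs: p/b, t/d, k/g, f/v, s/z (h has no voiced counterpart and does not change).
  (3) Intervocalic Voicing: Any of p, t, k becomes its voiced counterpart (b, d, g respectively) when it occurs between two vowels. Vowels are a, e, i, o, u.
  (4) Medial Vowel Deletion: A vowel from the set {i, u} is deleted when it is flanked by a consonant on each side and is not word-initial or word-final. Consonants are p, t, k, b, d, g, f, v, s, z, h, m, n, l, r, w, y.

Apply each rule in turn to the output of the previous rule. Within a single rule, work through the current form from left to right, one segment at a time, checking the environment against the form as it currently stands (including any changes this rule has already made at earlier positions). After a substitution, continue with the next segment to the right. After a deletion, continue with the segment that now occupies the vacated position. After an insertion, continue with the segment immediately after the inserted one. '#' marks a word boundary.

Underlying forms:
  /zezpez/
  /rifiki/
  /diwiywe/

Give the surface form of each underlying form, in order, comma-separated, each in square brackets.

/zezpez/:
  (1) Nasal Assimilation: no change — [zezpez]
  (2) Regressive Voicing Assimilation: [zezpez] → [zespez]
  (3) Intervocalic Voicing: no change — [zespez]
  (4) Medial Vowel Deletion: no change — [zespez]
/rifiki/:
  (1) Nasal Assimilation: no change — [rifiki]
  (2) Regressive Voicing Assimilation: no change — [rifiki]
  (3) Intervocalic Voicing: [rifiki] → [rifigi]
  (4) Medial Vowel Deletion: [rifigi] → [rfgi]
/diwiywe/:
  (1) Nasal Assimilation: no change — [diwiywe]
  (2) Regressive Voicing Assimilation: no change — [diwiywe]
  (3) Intervocalic Voicing: no change — [diwiywe]
  (4) Medial Vowel Deletion: [diwiywe] → [dwywe]

[zespez], [rfgi], [dwywe]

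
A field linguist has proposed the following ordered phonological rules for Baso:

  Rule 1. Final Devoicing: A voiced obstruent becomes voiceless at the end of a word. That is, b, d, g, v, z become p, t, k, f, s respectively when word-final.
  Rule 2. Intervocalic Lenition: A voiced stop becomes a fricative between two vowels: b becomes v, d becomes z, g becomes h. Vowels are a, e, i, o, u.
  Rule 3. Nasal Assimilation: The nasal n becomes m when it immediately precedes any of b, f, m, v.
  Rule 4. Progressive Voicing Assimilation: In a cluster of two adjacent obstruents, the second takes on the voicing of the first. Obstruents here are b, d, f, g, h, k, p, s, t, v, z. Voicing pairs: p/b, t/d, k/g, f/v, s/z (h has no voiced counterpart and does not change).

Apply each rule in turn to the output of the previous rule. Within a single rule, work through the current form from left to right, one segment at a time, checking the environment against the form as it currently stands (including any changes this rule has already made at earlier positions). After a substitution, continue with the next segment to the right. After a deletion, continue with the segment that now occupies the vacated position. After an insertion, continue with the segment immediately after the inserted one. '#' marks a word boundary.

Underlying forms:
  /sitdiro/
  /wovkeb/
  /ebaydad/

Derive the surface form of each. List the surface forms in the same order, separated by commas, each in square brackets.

[sittiro], [wovgep], [evaydat]

/sitdiro/:
  Rule 1 Final Devoicing: no change — [sitdiro]
  Rule 2 Intervocalic Lenition: no change — [sitdiro]
  Rule 3 Nasal Assimilation: no change — [sitdiro]
  Rule 4 Progressive Voicing Assimilation: [sitdiro] → [sittiro]
/wovkeb/:
  Rule 1 Final Devoicing: [wovkeb] → [wovkep]
  Rule 2 Intervocalic Lenition: no change — [wovkep]
  Rule 3 Nasal Assimilation: no change — [wovkep]
  Rule 4 Progressive Voicing Assimilation: [wovkep] → [wovgep]
/ebaydad/:
  Rule 1 Final Devoicing: [ebaydad] → [ebaydat]
  Rule 2 Intervocalic Lenition: [ebaydat] → [evaydat]
  Rule 3 Nasal Assimilation: no change — [evaydat]
  Rule 4 Progressive Voicing Assimilation: no change — [evaydat]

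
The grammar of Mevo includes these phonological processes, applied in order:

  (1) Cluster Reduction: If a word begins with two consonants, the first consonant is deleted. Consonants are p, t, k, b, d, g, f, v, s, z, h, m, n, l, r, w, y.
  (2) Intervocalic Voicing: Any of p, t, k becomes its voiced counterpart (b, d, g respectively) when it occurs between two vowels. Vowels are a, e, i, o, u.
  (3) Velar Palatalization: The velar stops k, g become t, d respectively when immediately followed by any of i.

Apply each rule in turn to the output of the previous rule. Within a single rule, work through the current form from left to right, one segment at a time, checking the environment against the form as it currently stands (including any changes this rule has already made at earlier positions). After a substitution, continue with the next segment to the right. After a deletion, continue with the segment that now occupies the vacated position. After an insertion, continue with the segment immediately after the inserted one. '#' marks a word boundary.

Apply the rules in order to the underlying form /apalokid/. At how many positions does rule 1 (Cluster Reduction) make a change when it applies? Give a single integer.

0

(1) Cluster Reduction: no change — [apalokid]
(2) Intervocalic Voicing: [apalokid] → [abalogid]
(3) Velar Palatalization: [abalogid] → [abalodid]
Rule 1 changed 0 position(s).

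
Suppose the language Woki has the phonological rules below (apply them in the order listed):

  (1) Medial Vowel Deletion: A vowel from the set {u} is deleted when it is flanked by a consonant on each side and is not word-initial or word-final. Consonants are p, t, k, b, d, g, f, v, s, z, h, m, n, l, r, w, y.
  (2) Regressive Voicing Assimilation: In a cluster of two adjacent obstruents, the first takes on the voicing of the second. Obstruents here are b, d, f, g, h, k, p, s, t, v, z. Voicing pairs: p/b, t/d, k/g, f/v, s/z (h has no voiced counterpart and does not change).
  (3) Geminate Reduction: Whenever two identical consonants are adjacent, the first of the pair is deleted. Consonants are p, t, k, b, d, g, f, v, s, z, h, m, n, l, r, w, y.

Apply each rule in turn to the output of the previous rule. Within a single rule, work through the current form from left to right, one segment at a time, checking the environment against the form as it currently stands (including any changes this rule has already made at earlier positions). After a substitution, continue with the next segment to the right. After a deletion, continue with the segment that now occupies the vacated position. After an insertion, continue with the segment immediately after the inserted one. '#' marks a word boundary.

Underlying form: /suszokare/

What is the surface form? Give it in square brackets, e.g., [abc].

(1) Medial Vowel Deletion: [suszokare] → [sszokare]
(2) Regressive Voicing Assimilation: [sszokare] → [szzokare]
(3) Geminate Reduction: [szzokare] → [szokare]

[szokare]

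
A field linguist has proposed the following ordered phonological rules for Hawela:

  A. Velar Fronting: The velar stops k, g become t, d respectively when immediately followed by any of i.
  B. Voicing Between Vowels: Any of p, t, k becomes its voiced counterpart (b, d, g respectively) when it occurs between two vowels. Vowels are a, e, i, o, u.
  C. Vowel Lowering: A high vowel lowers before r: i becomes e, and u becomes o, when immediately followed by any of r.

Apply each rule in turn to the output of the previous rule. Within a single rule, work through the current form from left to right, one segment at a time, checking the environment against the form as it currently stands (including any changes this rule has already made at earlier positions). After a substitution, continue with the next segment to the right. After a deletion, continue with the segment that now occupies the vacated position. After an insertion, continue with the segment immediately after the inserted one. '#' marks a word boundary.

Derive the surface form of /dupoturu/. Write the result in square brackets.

A Velar Fronting: no change — [dupoturu]
B Voicing Between Vowels: [dupoturu] → [duboduru]
C Vowel Lowering: [duboduru] → [dubodoru]

[dubodoru]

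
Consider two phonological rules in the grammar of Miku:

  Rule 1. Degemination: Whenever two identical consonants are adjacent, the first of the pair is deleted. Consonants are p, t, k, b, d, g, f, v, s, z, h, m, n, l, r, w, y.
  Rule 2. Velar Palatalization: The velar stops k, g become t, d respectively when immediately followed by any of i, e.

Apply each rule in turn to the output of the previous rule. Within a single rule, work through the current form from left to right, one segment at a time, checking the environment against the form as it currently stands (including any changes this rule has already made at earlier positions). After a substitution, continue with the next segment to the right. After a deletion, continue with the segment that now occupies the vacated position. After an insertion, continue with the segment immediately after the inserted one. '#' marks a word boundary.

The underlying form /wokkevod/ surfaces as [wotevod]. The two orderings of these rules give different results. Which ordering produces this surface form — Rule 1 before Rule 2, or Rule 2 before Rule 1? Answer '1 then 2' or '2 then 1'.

Order 1 then 2:
  1 Degemination: [wokkevod] → [wokevod]
  2 Velar Palatalization: [wokevod] → [wotevod]
  result: [wotevod]
Order 2 then 1:
  2 Velar Palatalization: [wokkevod] → [woktevod]
  1 Degemination: no change — [woktevod]
  result: [woktevod]

1 then 2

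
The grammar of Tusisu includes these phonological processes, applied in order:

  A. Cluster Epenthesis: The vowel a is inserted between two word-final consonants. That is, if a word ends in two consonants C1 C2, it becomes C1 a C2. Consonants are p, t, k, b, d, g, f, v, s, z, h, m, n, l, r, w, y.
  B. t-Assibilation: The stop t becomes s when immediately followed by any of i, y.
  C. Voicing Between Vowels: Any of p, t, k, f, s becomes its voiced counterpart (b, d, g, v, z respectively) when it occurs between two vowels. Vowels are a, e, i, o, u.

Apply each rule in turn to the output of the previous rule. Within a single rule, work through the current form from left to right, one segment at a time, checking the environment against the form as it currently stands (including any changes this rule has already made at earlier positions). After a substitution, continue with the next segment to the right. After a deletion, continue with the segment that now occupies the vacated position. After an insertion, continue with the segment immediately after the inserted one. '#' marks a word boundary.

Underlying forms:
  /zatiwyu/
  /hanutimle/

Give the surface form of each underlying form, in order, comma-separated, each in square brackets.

[zaziwyu], [hanuzimle]

/zatiwyu/:
  A Cluster Epenthesis: no change — [zatiwyu]
  B t-Assibilation: [zatiwyu] → [zasiwyu]
  C Voicing Between Vowels: [zasiwyu] → [zaziwyu]
/hanutimle/:
  A Cluster Epenthesis: no change — [hanutimle]
  B t-Assibilation: [hanutimle] → [hanusimle]
  C Voicing Between Vowels: [hanusimle] → [hanuzimle]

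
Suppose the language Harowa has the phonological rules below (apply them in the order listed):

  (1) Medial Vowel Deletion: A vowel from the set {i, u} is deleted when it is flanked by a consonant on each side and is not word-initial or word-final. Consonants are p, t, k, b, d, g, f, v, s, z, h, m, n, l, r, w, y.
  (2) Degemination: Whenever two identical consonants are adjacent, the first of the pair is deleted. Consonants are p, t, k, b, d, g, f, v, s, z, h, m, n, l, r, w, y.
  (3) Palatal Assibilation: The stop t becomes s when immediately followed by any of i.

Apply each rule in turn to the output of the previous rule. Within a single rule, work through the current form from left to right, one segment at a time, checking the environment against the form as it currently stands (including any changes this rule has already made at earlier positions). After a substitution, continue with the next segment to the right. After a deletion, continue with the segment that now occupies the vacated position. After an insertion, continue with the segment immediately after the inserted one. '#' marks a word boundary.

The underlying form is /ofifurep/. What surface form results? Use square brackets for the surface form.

[ofrep]

(1) Medial Vowel Deletion: [ofifurep] → [offrep]
(2) Degemination: [offrep] → [ofrep]
(3) Palatal Assibilation: no change — [ofrep]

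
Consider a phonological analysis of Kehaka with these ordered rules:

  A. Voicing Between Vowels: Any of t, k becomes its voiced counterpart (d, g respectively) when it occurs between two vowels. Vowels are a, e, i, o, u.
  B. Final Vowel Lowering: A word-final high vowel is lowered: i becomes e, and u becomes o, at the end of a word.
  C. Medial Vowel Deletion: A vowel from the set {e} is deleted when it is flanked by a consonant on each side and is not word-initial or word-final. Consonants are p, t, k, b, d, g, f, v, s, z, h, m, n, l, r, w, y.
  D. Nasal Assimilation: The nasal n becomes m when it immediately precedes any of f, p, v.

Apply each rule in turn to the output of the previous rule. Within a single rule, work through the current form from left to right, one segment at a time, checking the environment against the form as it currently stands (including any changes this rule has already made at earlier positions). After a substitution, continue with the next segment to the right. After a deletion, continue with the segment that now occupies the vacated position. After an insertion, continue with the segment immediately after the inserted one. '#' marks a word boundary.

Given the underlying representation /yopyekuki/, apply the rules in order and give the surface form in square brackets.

[yopyguge]

A Voicing Between Vowels: [yopyekuki] → [yopyegugi]
B Final Vowel Lowering: [yopyegugi] → [yopyeguge]
C Medial Vowel Deletion: [yopyeguge] → [yopyguge]
D Nasal Assimilation: no change — [yopyguge]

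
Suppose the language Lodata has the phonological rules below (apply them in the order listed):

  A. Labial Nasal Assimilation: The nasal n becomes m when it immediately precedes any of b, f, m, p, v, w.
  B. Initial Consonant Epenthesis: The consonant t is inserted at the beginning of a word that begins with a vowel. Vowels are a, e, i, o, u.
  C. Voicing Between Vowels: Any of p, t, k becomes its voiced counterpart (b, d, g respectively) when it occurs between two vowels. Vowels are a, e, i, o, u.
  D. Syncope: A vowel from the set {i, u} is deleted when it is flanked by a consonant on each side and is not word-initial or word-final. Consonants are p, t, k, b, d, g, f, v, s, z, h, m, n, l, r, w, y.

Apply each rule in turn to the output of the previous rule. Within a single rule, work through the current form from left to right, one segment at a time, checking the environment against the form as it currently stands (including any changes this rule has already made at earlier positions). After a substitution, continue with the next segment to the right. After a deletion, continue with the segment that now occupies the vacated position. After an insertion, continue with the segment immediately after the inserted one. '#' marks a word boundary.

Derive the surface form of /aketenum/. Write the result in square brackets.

[tagedenm]

A Labial Nasal Assimilation: no change — [aketenum]
B Initial Consonant Epenthesis: [aketenum] → [taketenum]
C Voicing Between Vowels: [taketenum] → [tagedenum]
D Syncope: [tagedenum] → [tagedenm]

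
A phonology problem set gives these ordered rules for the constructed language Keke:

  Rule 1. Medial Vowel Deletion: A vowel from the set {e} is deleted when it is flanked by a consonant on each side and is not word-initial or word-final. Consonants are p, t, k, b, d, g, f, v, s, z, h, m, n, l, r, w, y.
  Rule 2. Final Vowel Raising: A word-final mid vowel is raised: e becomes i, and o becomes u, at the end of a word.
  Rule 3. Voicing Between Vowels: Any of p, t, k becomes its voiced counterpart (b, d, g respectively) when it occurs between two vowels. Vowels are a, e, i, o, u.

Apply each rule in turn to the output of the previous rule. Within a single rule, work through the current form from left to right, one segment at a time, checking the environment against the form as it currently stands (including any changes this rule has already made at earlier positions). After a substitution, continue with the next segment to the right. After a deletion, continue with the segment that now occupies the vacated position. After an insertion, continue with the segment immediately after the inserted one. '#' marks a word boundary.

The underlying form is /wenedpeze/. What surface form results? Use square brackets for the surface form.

Rule 1 Medial Vowel Deletion: [wenedpeze] → [wndpze]
Rule 2 Final Vowel Raising: [wndpze] → [wndpzi]
Rule 3 Voicing Between Vowels: no change — [wndpzi]

[wndpzi]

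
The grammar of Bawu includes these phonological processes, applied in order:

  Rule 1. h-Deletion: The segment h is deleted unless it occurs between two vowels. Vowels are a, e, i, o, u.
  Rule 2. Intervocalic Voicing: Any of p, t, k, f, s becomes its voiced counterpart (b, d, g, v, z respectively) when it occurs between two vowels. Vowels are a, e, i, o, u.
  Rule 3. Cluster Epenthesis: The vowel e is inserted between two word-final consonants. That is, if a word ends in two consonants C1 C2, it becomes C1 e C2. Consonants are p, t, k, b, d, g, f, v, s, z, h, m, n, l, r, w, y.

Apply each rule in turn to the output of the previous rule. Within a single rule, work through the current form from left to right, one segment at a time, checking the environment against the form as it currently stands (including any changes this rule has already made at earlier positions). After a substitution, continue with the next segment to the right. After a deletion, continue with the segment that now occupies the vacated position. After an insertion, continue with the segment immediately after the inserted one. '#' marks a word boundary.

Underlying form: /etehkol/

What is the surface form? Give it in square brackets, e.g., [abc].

[edegol]

Rule 1 h-Deletion: [etehkol] → [etekol]
Rule 2 Intervocalic Voicing: [etekol] → [edegol]
Rule 3 Cluster Epenthesis: no change — [edegol]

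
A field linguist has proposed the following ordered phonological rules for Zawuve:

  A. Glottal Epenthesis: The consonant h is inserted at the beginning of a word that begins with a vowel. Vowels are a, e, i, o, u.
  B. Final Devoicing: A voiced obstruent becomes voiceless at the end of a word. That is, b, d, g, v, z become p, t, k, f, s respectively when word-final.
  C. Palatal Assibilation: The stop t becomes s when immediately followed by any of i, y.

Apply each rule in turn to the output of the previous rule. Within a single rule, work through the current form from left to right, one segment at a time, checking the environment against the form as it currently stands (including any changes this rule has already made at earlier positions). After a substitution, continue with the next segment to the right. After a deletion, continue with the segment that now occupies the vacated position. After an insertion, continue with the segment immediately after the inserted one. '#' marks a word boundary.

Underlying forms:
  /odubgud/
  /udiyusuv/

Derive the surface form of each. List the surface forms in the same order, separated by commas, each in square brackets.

[hodubgut], [hudiyusuf]

/odubgud/:
  A Glottal Epenthesis: [odubgud] → [hodubgud]
  B Final Devoicing: [hodubgud] → [hodubgut]
  C Palatal Assibilation: no change — [hodubgut]
/udiyusuv/:
  A Glottal Epenthesis: [udiyusuv] → [hudiyusuv]
  B Final Devoicing: [hudiyusuv] → [hudiyusuf]
  C Palatal Assibilation: no change — [hudiyusuf]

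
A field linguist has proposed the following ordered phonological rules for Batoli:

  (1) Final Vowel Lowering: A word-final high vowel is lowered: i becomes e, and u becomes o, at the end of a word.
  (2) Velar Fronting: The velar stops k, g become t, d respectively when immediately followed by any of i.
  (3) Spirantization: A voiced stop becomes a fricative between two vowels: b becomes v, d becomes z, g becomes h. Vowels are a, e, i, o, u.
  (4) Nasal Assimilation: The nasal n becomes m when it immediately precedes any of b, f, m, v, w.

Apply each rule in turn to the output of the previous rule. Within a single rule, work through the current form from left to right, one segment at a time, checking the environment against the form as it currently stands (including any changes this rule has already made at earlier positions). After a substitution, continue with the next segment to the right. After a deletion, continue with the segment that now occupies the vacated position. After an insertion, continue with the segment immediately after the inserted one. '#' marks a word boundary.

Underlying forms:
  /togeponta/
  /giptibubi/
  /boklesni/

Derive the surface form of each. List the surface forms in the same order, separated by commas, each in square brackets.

[toheponta], [diptivuve], [boklesne]

/togeponta/:
  (1) Final Vowel Lowering: no change — [togeponta]
  (2) Velar Fronting: no change — [togeponta]
  (3) Spirantization: [togeponta] → [toheponta]
  (4) Nasal Assimilation: no change — [toheponta]
/giptibubi/:
  (1) Final Vowel Lowering: [giptibubi] → [giptibube]
  (2) Velar Fronting: [giptibube] → [diptibube]
  (3) Spirantization: [diptibube] → [diptivuve]
  (4) Nasal Assimilation: no change — [diptivuve]
/boklesni/:
  (1) Final Vowel Lowering: [boklesni] → [boklesne]
  (2) Velar Fronting: no change — [boklesne]
  (3) Spirantization: no change — [boklesne]
  (4) Nasal Assimilation: no change — [boklesne]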